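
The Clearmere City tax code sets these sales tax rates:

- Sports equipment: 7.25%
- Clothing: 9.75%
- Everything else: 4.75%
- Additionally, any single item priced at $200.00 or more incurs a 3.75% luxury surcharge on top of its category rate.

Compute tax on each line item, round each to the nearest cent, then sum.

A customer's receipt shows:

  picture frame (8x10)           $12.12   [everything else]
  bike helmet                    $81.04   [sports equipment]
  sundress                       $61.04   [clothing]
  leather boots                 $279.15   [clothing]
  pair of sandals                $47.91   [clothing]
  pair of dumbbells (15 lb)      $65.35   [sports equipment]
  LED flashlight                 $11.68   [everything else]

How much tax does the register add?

$60.06

Picture frame (8x10) $12.12: everything else → 4.75% → $0.58
Bike helmet $81.04: sports equipment → 7.25% → $5.88
Sundress $61.04: clothing → 9.75% → $5.95
Leather boots $279.15: clothing → 9.75% + 3.75% surcharge = 13.5% → $37.69
Pair of sandals $47.91: clothing → 9.75% → $4.67
Pair of dumbbells (15 lb) $65.35: sports equipment → 7.25% → $4.74
LED flashlight $11.68: everything else → 4.75% → $0.55
Total tax = $0.58 + $5.88 + $5.95 + $37.69 + $4.67 + $4.74 + $0.55 = $60.06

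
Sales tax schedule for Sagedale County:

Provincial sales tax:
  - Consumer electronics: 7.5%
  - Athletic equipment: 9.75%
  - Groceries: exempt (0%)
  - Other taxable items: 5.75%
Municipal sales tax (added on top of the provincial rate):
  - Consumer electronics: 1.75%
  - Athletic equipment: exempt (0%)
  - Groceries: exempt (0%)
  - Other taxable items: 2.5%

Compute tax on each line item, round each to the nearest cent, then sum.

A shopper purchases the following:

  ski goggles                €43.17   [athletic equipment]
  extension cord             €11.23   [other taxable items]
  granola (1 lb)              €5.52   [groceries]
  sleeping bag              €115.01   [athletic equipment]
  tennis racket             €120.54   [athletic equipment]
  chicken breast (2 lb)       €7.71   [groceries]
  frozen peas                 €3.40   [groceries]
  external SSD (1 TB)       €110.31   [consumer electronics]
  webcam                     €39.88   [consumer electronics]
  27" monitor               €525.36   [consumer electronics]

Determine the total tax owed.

Ski goggles €43.17: athletic equipment → 9.75% + 0% municipal = 9.75% → €4.21
Extension cord €11.23: other taxable items → 5.75% + 2.5% municipal = 8.25% → €0.93
Granola (1 lb) €5.52: groceries → 0% + 0% municipal = 0% → €0.00
Sleeping bag €115.01: athletic equipment → 9.75% + 0% municipal = 9.75% → €11.21
Tennis racket €120.54: athletic equipment → 9.75% + 0% municipal = 9.75% → €11.75
Chicken breast (2 lb) €7.71: groceries → 0% + 0% municipal = 0% → €0.00
Frozen peas €3.40: groceries → 0% + 0% municipal = 0% → €0.00
External SSD (1 TB) €110.31: consumer electronics → 7.5% + 1.75% municipal = 9.25% → €10.20
Webcam €39.88: consumer electronics → 7.5% + 1.75% municipal = 9.25% → €3.69
27" monitor €525.36: consumer electronics → 7.5% + 1.75% municipal = 9.25% → €48.60
Total tax = €4.21 + €0.93 + €11.21 + €11.75 + €10.20 + €3.69 + €48.60 = €90.59

€90.59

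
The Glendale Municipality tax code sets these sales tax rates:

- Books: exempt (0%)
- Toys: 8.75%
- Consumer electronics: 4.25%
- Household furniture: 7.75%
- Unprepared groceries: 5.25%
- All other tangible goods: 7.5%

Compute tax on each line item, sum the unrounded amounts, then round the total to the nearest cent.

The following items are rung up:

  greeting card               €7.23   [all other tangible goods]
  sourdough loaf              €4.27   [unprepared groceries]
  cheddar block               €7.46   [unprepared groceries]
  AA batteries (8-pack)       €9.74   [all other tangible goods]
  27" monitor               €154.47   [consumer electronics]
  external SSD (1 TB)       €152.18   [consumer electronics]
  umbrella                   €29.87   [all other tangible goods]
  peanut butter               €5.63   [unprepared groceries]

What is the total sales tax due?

€17.46

Greeting card €7.23: all other tangible goods → 7.5% → €0.54225
Sourdough loaf €4.27: unprepared groceries → 5.25% → €0.224175
Cheddar block €7.46: unprepared groceries → 5.25% → €0.39165
AA batteries (8-pack) €9.74: all other tangible goods → 7.5% → €0.7305
27" monitor €154.47: consumer electronics → 4.25% → €6.564975
External SSD (1 TB) €152.18: consumer electronics → 4.25% → €6.46765
Umbrella €29.87: all other tangible goods → 7.5% → €2.24025
Peanut butter €5.63: unprepared groceries → 5.25% → €0.295575
Unrounded tax sum = €17.457025 → €17.46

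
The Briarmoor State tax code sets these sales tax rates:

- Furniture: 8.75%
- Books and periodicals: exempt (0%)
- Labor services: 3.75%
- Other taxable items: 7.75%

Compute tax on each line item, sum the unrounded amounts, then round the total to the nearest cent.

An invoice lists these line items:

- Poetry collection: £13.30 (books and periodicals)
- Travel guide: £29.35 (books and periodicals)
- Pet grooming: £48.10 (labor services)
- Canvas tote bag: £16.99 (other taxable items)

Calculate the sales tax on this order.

£3.12

Poetry collection £13.30: books and periodicals → 0% → £0.00
Travel guide £29.35: books and periodicals → 0% → £0.00
Pet grooming £48.10: labor services → 3.75% → £1.80375
Canvas tote bag £16.99: other taxable items → 7.75% → £1.316725
Unrounded tax sum = £3.120475 → £3.12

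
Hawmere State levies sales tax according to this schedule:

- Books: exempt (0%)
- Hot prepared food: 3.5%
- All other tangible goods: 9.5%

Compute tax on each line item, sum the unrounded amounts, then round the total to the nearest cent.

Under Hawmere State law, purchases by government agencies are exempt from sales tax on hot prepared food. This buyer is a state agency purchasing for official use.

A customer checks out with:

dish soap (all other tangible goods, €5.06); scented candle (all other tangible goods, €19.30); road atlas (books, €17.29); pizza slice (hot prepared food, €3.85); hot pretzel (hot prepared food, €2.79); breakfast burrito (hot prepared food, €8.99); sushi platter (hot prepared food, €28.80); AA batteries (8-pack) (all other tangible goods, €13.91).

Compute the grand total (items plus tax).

Dish soap €5.06: all other tangible goods → 9.5% → €0.4807
Scented candle €19.30: all other tangible goods → 9.5% → €1.8335
Road atlas €17.29: books → 0% → €0.00
Pizza slice €3.85: hot prepared food, buyer-exempt → 0% → €0.00
Hot pretzel €2.79: hot prepared food, buyer-exempt → 0% → €0.00
Breakfast burrito €8.99: hot prepared food, buyer-exempt → 0% → €0.00
Sushi platter €28.80: hot prepared food, buyer-exempt → 0% → €0.00
AA batteries (8-pack) €13.91: all other tangible goods → 9.5% → €1.32145
Subtotal = €99.99; unrounded tax = €3.63565 → €3.64; total due = €103.63

€103.63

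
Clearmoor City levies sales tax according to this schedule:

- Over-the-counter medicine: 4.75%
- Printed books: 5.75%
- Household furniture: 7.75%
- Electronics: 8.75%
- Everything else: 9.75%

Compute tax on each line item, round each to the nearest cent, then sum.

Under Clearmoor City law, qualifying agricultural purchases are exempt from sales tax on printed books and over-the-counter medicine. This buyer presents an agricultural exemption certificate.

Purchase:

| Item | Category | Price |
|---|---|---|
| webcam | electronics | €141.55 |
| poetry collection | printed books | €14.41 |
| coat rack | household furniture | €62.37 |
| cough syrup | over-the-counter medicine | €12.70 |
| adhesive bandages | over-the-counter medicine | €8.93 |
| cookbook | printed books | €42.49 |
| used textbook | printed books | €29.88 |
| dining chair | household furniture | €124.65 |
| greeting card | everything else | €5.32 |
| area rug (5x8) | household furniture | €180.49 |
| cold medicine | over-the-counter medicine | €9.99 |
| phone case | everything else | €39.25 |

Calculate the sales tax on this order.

€45.22

Webcam €141.55: electronics → 8.75% → €12.39
Poetry collection €14.41: printed books, buyer-exempt → 0% → €0.00
Coat rack €62.37: household furniture → 7.75% → €4.83
Cough syrup €12.70: over-the-counter medicine, buyer-exempt → 0% → €0.00
Adhesive bandages €8.93: over-the-counter medicine, buyer-exempt → 0% → €0.00
Cookbook €42.49: printed books, buyer-exempt → 0% → €0.00
Used textbook €29.88: printed books, buyer-exempt → 0% → €0.00
Dining chair €124.65: household furniture → 7.75% → €9.66
Greeting card €5.32: everything else → 9.75% → €0.52
Area rug (5x8) €180.49: household furniture → 7.75% → €13.99
Cold medicine €9.99: over-the-counter medicine, buyer-exempt → 0% → €0.00
Phone case €39.25: everything else → 9.75% → €3.83
Total tax = €12.39 + €4.83 + €9.66 + €0.52 + €13.99 + €3.83 = €45.22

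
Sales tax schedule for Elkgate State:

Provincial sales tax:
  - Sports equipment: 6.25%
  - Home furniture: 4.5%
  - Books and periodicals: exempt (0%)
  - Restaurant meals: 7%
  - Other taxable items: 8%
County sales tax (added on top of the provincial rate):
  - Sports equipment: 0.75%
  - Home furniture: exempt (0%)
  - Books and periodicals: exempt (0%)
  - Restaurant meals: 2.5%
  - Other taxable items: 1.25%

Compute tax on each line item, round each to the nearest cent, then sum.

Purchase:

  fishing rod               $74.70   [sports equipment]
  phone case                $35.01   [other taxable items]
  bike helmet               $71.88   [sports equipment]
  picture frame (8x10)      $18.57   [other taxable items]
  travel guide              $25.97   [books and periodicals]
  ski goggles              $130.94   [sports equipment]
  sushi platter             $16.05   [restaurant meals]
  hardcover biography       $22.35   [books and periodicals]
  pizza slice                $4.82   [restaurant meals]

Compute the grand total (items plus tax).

Fishing rod $74.70: sports equipment → 6.25% + 0.75% county = 7% → $5.23
Phone case $35.01: other taxable items → 8% + 1.25% county = 9.25% → $3.24
Bike helmet $71.88: sports equipment → 6.25% + 0.75% county = 7% → $5.03
Picture frame (8x10) $18.57: other taxable items → 8% + 1.25% county = 9.25% → $1.72
Travel guide $25.97: books and periodicals → 0% + 0% county = 0% → $0.00
Ski goggles $130.94: sports equipment → 6.25% + 0.75% county = 7% → $9.17
Sushi platter $16.05: restaurant meals → 7% + 2.5% county = 9.5% → $1.52
Hardcover biography $22.35: books and periodicals → 0% + 0% county = 0% → $0.00
Pizza slice $4.82: restaurant meals → 7% + 2.5% county = 9.5% → $0.46
Subtotal = $400.29; tax = $26.37; total due = $426.66

$426.66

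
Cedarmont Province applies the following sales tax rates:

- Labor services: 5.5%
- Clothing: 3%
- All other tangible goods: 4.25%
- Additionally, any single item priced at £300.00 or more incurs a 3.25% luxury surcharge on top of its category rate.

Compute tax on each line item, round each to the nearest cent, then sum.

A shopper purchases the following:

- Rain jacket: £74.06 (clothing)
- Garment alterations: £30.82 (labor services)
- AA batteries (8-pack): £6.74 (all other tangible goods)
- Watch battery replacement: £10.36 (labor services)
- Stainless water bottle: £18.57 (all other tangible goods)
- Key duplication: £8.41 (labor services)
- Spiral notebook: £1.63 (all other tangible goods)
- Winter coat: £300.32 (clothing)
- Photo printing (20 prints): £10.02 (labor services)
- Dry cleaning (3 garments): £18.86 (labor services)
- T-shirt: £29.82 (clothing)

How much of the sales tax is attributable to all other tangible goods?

AA batteries (8-pack) £6.74: all other tangible goods → 4.25% → £0.29
Stainless water bottle £18.57: all other tangible goods → 4.25% → £0.79
Spiral notebook £1.63: all other tangible goods → 4.25% → £0.07
Tax on all other tangible goods = £0.29 + £0.79 + £0.07 = £1.15

£1.15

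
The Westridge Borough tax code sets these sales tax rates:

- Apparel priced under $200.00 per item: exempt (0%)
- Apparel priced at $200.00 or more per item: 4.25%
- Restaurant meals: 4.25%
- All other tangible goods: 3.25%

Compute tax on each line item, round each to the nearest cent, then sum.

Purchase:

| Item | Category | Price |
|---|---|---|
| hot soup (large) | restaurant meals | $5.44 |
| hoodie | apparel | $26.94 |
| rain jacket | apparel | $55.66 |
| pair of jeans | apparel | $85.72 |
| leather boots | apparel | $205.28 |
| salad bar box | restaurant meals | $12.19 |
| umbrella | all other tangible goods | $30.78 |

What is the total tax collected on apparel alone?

$8.72

Hoodie $26.94: apparel, under $200.00 → 0% → $0.00
Rain jacket $55.66: apparel, under $200.00 → 0% → $0.00
Pair of jeans $85.72: apparel, under $200.00 → 0% → $0.00
Leather boots $205.28: apparel, $200.00 or more → 4.25% → $8.72
Tax on apparel = $0.00 + $0.00 + $0.00 + $8.72 = $8.72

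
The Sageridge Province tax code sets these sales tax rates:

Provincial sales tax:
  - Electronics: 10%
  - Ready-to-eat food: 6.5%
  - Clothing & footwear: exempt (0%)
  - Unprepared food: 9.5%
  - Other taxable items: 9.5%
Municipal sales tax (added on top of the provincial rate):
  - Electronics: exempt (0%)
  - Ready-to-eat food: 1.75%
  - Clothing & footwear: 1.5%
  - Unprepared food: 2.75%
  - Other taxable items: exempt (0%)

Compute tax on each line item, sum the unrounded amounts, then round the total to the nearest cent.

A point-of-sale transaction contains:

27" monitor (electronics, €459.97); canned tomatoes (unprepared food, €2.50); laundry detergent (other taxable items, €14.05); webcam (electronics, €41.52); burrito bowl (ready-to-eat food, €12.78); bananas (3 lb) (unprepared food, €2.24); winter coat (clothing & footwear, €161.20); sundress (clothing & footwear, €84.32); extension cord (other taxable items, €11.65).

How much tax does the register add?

€57.91

27" monitor €459.97: electronics → 10% + 0% municipal = 10% → €45.997
Canned tomatoes €2.50: unprepared food → 9.5% + 2.75% municipal = 12.25% → €0.30625
Laundry detergent €14.05: other taxable items → 9.5% + 0% municipal = 9.5% → €1.33475
Webcam €41.52: electronics → 10% + 0% municipal = 10% → €4.152
Burrito bowl €12.78: ready-to-eat food → 6.5% + 1.75% municipal = 8.25% → €1.05435
Bananas (3 lb) €2.24: unprepared food → 9.5% + 2.75% municipal = 12.25% → €0.2744
Winter coat €161.20: clothing & footwear → 0% + 1.5% municipal = 1.5% → €2.418
Sundress €84.32: clothing & footwear → 0% + 1.5% municipal = 1.5% → €1.2648
Extension cord €11.65: other taxable items → 9.5% + 0% municipal = 9.5% → €1.10675
Unrounded tax sum = €57.9083 → €57.91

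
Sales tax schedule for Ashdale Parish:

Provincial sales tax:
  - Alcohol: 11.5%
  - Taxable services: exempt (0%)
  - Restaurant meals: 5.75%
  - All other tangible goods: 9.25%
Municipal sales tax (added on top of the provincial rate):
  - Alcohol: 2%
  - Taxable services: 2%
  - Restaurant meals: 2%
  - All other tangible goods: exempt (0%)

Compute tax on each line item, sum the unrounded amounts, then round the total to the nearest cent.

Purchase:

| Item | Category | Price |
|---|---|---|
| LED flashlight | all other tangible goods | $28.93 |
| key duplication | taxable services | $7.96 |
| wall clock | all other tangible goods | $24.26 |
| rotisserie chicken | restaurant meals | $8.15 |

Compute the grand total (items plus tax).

LED flashlight $28.93: all other tangible goods → 9.25% + 0% municipal = 9.25% → $2.676025
Key duplication $7.96: taxable services → 0% + 2% municipal = 2% → $0.1592
Wall clock $24.26: all other tangible goods → 9.25% + 0% municipal = 9.25% → $2.24405
Rotisserie chicken $8.15: restaurant meals → 5.75% + 2% municipal = 7.75% → $0.631625
Subtotal = $69.30; unrounded tax = $5.7109 → $5.71; total due = $75.01

$75.01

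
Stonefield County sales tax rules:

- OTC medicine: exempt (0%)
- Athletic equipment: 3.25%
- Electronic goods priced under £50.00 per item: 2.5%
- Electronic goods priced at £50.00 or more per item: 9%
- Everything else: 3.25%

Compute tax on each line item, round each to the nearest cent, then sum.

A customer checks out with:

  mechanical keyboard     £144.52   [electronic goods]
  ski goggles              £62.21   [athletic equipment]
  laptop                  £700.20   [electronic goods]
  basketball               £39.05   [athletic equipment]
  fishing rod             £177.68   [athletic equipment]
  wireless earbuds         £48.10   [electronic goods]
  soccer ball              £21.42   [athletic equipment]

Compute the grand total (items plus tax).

Mechanical keyboard £144.52: electronic goods, £50.00 or more → 9% → £13.01
Ski goggles £62.21: athletic equipment → 3.25% → £2.02
Laptop £700.20: electronic goods, £50.00 or more → 9% → £63.02
Basketball £39.05: athletic equipment → 3.25% → £1.27
Fishing rod £177.68: athletic equipment → 3.25% → £5.77
Wireless earbuds £48.10: electronic goods, under £50.00 → 2.5% → £1.20
Soccer ball £21.42: athletic equipment → 3.25% → £0.70
Subtotal = £1193.18; tax = £86.99; total due = £1280.17

£1280.17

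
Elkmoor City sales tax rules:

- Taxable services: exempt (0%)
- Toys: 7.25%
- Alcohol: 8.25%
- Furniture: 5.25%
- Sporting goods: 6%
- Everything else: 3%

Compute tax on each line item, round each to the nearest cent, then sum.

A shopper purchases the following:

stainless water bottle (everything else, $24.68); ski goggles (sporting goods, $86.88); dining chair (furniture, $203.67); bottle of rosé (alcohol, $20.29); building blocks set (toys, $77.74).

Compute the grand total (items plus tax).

Stainless water bottle $24.68: everything else → 3% → $0.74
Ski goggles $86.88: sporting goods → 6% → $5.21
Dining chair $203.67: furniture → 5.25% → $10.69
Bottle of rosé $20.29: alcohol → 8.25% → $1.67
Building blocks set $77.74: toys → 7.25% → $5.64
Subtotal = $413.26; tax = $23.95; total due = $437.21

$437.21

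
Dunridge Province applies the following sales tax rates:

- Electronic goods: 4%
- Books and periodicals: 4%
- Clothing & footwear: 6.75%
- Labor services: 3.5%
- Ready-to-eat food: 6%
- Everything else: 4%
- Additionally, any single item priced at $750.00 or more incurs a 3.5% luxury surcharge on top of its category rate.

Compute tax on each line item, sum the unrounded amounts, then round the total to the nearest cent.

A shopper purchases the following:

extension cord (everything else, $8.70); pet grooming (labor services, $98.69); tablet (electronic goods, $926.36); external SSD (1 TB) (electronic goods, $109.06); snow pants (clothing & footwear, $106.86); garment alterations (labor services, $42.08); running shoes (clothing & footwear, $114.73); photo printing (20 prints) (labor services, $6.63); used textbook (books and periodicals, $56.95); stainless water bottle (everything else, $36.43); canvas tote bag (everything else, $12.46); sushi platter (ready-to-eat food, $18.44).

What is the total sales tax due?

Extension cord $8.70: everything else → 4% → $0.348
Pet grooming $98.69: labor services → 3.5% → $3.45415
Tablet $926.36: electronic goods → 4% + 3.5% surcharge = 7.5% → $69.477
External SSD (1 TB) $109.06: electronic goods → 4% → $4.3624
Snow pants $106.86: clothing & footwear → 6.75% → $7.21305
Garment alterations $42.08: labor services → 3.5% → $1.4728
Running shoes $114.73: clothing & footwear → 6.75% → $7.744275
Photo printing (20 prints) $6.63: labor services → 3.5% → $0.23205
Used textbook $56.95: books and periodicals → 4% → $2.278
Stainless water bottle $36.43: everything else → 4% → $1.4572
Canvas tote bag $12.46: everything else → 4% → $0.4984
Sushi platter $18.44: ready-to-eat food → 6% → $1.1064
Unrounded tax sum = $99.643725 → $99.64

$99.64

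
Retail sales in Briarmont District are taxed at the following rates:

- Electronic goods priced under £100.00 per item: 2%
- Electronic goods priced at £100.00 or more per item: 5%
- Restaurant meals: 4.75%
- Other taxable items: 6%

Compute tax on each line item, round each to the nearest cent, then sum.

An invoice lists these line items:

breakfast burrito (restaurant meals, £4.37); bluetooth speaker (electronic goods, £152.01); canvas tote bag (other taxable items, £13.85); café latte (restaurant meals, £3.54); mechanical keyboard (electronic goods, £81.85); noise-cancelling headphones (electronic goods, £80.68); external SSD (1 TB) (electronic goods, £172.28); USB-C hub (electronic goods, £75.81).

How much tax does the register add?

Breakfast burrito £4.37: restaurant meals → 4.75% → £0.21
Bluetooth speaker £152.01: electronic goods, £100.00 or more → 5% → £7.60
Canvas tote bag £13.85: other taxable items → 6% → £0.83
Café latte £3.54: restaurant meals → 4.75% → £0.17
Mechanical keyboard £81.85: electronic goods, under £100.00 → 2% → £1.64
Noise-cancelling headphones £80.68: electronic goods, under £100.00 → 2% → £1.61
External SSD (1 TB) £172.28: electronic goods, £100.00 or more → 5% → £8.61
USB-C hub £75.81: electronic goods, under £100.00 → 2% → £1.52
Total tax = £0.21 + £7.60 + £0.83 + £0.17 + £1.64 + £1.61 + £8.61 + £1.52 = £22.19

£22.19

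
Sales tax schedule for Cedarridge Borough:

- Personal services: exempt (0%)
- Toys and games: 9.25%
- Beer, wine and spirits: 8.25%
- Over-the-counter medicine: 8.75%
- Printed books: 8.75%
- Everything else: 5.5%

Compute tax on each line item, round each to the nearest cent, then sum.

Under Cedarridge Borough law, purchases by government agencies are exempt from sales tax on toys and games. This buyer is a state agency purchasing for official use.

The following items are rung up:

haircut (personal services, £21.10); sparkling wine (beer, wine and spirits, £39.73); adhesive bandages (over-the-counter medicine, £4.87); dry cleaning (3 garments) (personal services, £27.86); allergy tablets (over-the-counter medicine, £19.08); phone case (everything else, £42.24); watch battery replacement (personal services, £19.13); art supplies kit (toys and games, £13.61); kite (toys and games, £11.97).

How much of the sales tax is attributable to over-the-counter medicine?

£2.10

Adhesive bandages £4.87: over-the-counter medicine → 8.75% → £0.43
Allergy tablets £19.08: over-the-counter medicine → 8.75% → £1.67
Tax on over-the-counter medicine = £0.43 + £1.67 = £2.10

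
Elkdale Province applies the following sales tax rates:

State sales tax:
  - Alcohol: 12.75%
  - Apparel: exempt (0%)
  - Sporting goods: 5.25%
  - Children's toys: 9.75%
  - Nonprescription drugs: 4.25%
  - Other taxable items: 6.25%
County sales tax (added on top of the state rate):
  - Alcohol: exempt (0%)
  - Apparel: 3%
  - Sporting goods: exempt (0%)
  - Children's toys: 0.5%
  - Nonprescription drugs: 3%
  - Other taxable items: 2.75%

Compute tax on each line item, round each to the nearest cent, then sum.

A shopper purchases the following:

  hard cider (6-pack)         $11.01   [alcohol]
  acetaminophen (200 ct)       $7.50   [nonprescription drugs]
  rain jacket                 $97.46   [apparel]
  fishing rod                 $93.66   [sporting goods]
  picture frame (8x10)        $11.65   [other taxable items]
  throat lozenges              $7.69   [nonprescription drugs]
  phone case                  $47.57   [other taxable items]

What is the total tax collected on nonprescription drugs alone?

Acetaminophen (200 ct) $7.50: nonprescription drugs → 4.25% + 3% county = 7.25% → $0.54
Throat lozenges $7.69: nonprescription drugs → 4.25% + 3% county = 7.25% → $0.56
Tax on nonprescription drugs = $0.54 + $0.56 = $1.10

$1.10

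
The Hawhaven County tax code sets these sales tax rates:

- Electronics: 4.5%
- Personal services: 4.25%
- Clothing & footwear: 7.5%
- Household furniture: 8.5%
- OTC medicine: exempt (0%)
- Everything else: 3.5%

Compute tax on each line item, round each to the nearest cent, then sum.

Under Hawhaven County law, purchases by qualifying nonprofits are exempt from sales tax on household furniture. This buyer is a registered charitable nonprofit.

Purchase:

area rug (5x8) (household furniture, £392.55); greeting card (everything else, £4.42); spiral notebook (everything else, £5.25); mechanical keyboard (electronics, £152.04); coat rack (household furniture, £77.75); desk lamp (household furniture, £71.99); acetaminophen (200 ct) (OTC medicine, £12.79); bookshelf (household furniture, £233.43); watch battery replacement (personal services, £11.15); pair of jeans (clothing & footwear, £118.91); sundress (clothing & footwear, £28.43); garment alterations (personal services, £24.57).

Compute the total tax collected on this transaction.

£19.73

Area rug (5x8) £392.55: household furniture, buyer-exempt → 0% → £0.00
Greeting card £4.42: everything else → 3.5% → £0.15
Spiral notebook £5.25: everything else → 3.5% → £0.18
Mechanical keyboard £152.04: electronics → 4.5% → £6.84
Coat rack £77.75: household furniture, buyer-exempt → 0% → £0.00
Desk lamp £71.99: household furniture, buyer-exempt → 0% → £0.00
Acetaminophen (200 ct) £12.79: OTC medicine → 0% → £0.00
Bookshelf £233.43: household furniture, buyer-exempt → 0% → £0.00
Watch battery replacement £11.15: personal services → 4.25% → £0.47
Pair of jeans £118.91: clothing & footwear → 7.5% → £8.92
Sundress £28.43: clothing & footwear → 7.5% → £2.13
Garment alterations £24.57: personal services → 4.25% → £1.04
Total tax = £0.15 + £0.18 + £6.84 + £0.47 + £8.92 + £2.13 + £1.04 = £19.73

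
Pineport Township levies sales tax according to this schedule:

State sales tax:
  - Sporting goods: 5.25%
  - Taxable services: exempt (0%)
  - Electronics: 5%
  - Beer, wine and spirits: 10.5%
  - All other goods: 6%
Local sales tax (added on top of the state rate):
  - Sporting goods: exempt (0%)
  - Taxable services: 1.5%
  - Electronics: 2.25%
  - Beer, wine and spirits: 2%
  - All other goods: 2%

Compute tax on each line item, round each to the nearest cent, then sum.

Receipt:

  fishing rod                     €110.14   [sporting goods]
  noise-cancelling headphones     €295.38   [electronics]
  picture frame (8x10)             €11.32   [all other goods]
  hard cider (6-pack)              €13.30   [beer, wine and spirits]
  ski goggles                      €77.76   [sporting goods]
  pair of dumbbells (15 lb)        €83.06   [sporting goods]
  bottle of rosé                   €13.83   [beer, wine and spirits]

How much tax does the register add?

€39.94

Fishing rod €110.14: sporting goods → 5.25% + 0% local = 5.25% → €5.78
Noise-cancelling headphones €295.38: electronics → 5% + 2.25% local = 7.25% → €21.42
Picture frame (8x10) €11.32: all other goods → 6% + 2% local = 8% → €0.91
Hard cider (6-pack) €13.30: beer, wine and spirits → 10.5% + 2% local = 12.5% → €1.66
Ski goggles €77.76: sporting goods → 5.25% + 0% local = 5.25% → €4.08
Pair of dumbbells (15 lb) €83.06: sporting goods → 5.25% + 0% local = 5.25% → €4.36
Bottle of rosé €13.83: beer, wine and spirits → 10.5% + 2% local = 12.5% → €1.73
Total tax = €5.78 + €21.42 + €0.91 + €1.66 + €4.08 + €4.36 + €1.73 = €39.94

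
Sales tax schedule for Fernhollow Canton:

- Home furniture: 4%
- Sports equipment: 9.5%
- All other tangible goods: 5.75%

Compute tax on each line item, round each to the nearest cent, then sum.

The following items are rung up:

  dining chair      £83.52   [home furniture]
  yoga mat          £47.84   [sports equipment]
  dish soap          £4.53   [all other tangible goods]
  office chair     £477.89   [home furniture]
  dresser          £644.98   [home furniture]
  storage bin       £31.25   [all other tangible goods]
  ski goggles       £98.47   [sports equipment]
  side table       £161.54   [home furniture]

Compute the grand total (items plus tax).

Dining chair £83.52: home furniture → 4% → £3.34
Yoga mat £47.84: sports equipment → 9.5% → £4.54
Dish soap £4.53: all other tangible goods → 5.75% → £0.26
Office chair £477.89: home furniture → 4% → £19.12
Dresser £644.98: home furniture → 4% → £25.80
Storage bin £31.25: all other tangible goods → 5.75% → £1.80
Ski goggles £98.47: sports equipment → 9.5% → £9.35
Side table £161.54: home furniture → 4% → £6.46
Subtotal = £1550.02; tax = £70.67; total due = £1620.69

£1620.69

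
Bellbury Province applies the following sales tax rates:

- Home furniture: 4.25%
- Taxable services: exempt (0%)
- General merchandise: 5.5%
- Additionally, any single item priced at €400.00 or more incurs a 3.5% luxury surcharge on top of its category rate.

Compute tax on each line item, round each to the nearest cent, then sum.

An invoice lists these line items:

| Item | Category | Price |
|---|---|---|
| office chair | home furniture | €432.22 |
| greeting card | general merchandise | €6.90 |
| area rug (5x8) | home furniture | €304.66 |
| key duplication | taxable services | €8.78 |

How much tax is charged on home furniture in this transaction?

Office chair €432.22: home furniture → 4.25% + 3.5% surcharge = 7.75% → €33.50
Area rug (5x8) €304.66: home furniture → 4.25% → €12.95
Tax on home furniture = €33.50 + €12.95 = €46.45

€46.45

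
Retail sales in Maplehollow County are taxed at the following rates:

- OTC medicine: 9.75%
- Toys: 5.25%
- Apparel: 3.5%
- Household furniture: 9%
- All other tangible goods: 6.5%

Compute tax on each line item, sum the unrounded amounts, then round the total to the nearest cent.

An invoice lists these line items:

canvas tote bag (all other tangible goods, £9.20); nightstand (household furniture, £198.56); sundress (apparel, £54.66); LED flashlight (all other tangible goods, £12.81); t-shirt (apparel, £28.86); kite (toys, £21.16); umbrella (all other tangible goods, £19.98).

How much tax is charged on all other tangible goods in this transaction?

£2.73

Canvas tote bag £9.20: all other tangible goods → 6.5% → £0.598
LED flashlight £12.81: all other tangible goods → 6.5% → £0.83265
Umbrella £19.98: all other tangible goods → 6.5% → £1.2987
Tax on all other tangible goods: unrounded sum = £2.72935 → £2.73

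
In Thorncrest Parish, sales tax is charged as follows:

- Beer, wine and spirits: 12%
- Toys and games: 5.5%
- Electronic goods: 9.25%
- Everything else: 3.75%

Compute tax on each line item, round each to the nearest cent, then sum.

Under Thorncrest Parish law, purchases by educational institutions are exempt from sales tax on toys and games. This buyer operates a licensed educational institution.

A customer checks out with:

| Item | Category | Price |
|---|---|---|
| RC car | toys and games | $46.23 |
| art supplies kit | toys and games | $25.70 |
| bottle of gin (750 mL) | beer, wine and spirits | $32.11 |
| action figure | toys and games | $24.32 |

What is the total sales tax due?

RC car $46.23: toys and games, buyer-exempt → 0% → $0.00
Art supplies kit $25.70: toys and games, buyer-exempt → 0% → $0.00
Bottle of gin (750 mL) $32.11: beer, wine and spirits → 12% → $3.85
Action figure $24.32: toys and games, buyer-exempt → 0% → $0.00
Total tax = $3.85

$3.85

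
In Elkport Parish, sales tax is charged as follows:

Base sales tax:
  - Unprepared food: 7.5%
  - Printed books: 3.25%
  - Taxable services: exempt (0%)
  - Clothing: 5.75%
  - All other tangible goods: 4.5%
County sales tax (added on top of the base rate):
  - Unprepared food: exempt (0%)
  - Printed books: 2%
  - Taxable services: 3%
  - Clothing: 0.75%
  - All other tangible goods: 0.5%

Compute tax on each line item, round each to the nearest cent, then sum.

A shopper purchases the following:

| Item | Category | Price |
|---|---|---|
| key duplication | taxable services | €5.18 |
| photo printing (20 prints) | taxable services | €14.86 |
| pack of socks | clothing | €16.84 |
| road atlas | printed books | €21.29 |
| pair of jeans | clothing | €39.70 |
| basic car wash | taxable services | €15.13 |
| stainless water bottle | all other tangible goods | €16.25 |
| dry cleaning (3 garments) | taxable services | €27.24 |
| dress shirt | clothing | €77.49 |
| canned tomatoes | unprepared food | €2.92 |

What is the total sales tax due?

€12.74

Key duplication €5.18: taxable services → 0% + 3% county = 3% → €0.16
Photo printing (20 prints) €14.86: taxable services → 0% + 3% county = 3% → €0.45
Pack of socks €16.84: clothing → 5.75% + 0.75% county = 6.5% → €1.09
Road atlas €21.29: printed books → 3.25% + 2% county = 5.25% → €1.12
Pair of jeans €39.70: clothing → 5.75% + 0.75% county = 6.5% → €2.58
Basic car wash €15.13: taxable services → 0% + 3% county = 3% → €0.45
Stainless water bottle €16.25: all other tangible goods → 4.5% + 0.5% county = 5% → €0.81
Dry cleaning (3 garments) €27.24: taxable services → 0% + 3% county = 3% → €0.82
Dress shirt €77.49: clothing → 5.75% + 0.75% county = 6.5% → €5.04
Canned tomatoes €2.92: unprepared food → 7.5% + 0% county = 7.5% → €0.22
Total tax = €0.16 + €0.45 + €1.09 + €1.12 + €2.58 + €0.45 + €0.81 + €0.82 + €5.04 + €0.22 = €12.74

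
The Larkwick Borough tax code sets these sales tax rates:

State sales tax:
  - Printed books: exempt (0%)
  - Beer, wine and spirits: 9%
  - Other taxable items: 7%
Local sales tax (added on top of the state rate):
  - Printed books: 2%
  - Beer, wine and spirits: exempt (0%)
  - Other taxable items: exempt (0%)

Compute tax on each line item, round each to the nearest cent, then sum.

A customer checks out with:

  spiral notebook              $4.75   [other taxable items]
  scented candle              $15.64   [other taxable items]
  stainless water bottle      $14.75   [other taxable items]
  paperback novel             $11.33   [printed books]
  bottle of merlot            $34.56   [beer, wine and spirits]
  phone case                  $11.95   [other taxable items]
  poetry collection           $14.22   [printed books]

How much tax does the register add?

$6.91

Spiral notebook $4.75: other taxable items → 7% + 0% local = 7% → $0.33
Scented candle $15.64: other taxable items → 7% + 0% local = 7% → $1.09
Stainless water bottle $14.75: other taxable items → 7% + 0% local = 7% → $1.03
Paperback novel $11.33: printed books → 0% + 2% local = 2% → $0.23
Bottle of merlot $34.56: beer, wine and spirits → 9% + 0% local = 9% → $3.11
Phone case $11.95: other taxable items → 7% + 0% local = 7% → $0.84
Poetry collection $14.22: printed books → 0% + 2% local = 2% → $0.28
Total tax = $0.33 + $1.09 + $1.03 + $0.23 + $3.11 + $0.84 + $0.28 = $6.91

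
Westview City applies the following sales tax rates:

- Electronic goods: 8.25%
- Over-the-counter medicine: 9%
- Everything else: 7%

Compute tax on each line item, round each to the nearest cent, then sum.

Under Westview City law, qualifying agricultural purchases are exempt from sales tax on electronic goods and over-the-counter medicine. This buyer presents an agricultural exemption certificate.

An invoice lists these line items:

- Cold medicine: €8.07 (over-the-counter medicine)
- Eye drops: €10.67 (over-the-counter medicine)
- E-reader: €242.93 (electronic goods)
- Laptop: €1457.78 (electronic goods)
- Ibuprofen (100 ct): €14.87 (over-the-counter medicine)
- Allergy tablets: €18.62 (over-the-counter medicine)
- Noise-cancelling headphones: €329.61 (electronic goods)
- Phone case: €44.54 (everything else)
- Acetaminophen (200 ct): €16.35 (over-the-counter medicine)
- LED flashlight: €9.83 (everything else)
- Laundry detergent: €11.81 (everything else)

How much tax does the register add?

€4.64

Cold medicine €8.07: over-the-counter medicine, buyer-exempt → 0% → €0.00
Eye drops €10.67: over-the-counter medicine, buyer-exempt → 0% → €0.00
E-reader €242.93: electronic goods, buyer-exempt → 0% → €0.00
Laptop €1457.78: electronic goods, buyer-exempt → 0% → €0.00
Ibuprofen (100 ct) €14.87: over-the-counter medicine, buyer-exempt → 0% → €0.00
Allergy tablets €18.62: over-the-counter medicine, buyer-exempt → 0% → €0.00
Noise-cancelling headphones €329.61: electronic goods, buyer-exempt → 0% → €0.00
Phone case €44.54: everything else → 7% → €3.12
Acetaminophen (200 ct) €16.35: over-the-counter medicine, buyer-exempt → 0% → €0.00
LED flashlight €9.83: everything else → 7% → €0.69
Laundry detergent €11.81: everything else → 7% → €0.83
Total tax = €3.12 + €0.69 + €0.83 = €4.64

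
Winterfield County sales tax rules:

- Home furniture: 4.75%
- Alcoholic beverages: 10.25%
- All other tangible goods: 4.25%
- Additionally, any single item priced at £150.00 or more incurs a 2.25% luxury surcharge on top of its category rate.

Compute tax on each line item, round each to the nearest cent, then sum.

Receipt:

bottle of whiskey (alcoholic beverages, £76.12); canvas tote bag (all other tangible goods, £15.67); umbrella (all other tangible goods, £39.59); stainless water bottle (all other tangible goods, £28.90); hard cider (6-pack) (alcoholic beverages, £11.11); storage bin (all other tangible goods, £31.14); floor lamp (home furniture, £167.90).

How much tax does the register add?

Bottle of whiskey £76.12: alcoholic beverages → 10.25% → £7.80
Canvas tote bag £15.67: all other tangible goods → 4.25% → £0.67
Umbrella £39.59: all other tangible goods → 4.25% → £1.68
Stainless water bottle £28.90: all other tangible goods → 4.25% → £1.23
Hard cider (6-pack) £11.11: alcoholic beverages → 10.25% → £1.14
Storage bin £31.14: all other tangible goods → 4.25% → £1.32
Floor lamp £167.90: home furniture → 4.75% + 2.25% surcharge = 7% → £11.75
Total tax = £7.80 + £0.67 + £1.68 + £1.23 + £1.14 + £1.32 + £11.75 = £25.59

£25.59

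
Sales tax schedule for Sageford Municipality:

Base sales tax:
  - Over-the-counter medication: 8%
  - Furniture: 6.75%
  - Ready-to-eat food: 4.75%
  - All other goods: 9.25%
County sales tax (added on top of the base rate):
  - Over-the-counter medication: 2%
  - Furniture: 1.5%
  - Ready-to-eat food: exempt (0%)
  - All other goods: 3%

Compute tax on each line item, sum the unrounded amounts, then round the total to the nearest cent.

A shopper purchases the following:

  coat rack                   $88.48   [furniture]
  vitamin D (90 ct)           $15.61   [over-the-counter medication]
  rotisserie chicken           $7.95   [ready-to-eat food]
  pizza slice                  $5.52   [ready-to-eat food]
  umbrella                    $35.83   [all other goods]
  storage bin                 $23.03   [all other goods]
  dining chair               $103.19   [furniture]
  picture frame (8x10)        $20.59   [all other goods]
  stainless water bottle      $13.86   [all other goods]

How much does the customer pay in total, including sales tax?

Coat rack $88.48: furniture → 6.75% + 1.5% county = 8.25% → $7.2996
Vitamin D (90 ct) $15.61: over-the-counter medication → 8% + 2% county = 10% → $1.561
Rotisserie chicken $7.95: ready-to-eat food → 4.75% + 0% county = 4.75% → $0.377625
Pizza slice $5.52: ready-to-eat food → 4.75% + 0% county = 4.75% → $0.2622
Umbrella $35.83: all other goods → 9.25% + 3% county = 12.25% → $4.389175
Storage bin $23.03: all other goods → 9.25% + 3% county = 12.25% → $2.821175
Dining chair $103.19: furniture → 6.75% + 1.5% county = 8.25% → $8.513175
Picture frame (8x10) $20.59: all other goods → 9.25% + 3% county = 12.25% → $2.522275
Stainless water bottle $13.86: all other goods → 9.25% + 3% county = 12.25% → $1.69785
Subtotal = $314.06; unrounded tax = $29.444075 → $29.44; total due = $343.50

$343.50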